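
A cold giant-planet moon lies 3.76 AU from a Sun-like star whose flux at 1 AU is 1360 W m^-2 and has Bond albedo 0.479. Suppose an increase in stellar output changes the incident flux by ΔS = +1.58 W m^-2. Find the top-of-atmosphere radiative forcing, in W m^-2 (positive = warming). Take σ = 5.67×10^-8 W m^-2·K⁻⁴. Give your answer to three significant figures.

0.206 W m^-2

Irradiance scales as 1/d², so S = 1360 W m^-2 × (1/3.76)² = 96.20 W m^-2.
Only a fraction (1−α) is absorbed and it's spread over 4πR², so ΔF = (1−α)ΔS/4 = 0.2058 W m^-2.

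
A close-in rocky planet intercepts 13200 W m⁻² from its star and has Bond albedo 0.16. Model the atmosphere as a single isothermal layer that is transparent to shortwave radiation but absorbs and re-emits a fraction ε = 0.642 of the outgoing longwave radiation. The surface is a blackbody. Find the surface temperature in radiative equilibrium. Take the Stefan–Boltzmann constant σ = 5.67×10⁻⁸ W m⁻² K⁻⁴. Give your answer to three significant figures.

At the top of the atmosphere, σT_e⁴ = S(1−α)/4 = 2772 W m⁻², giving T_e = 470.2 K.
The surface balance (absorbed SW + ε·downward IR = σT_s⁴) with T_a⁴ = T_s⁴/2 reduces to T_s = T_e·[2/(2−ε)]^¼ = 518.0 K.

518 K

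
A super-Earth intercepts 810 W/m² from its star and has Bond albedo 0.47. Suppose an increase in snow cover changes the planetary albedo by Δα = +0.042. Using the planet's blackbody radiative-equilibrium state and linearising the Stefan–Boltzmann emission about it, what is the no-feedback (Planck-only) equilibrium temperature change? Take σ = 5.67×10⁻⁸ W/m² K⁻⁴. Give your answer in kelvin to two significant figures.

-4.1 kelvin

Reference equilibrium: T_e = [S(1−α)/(4σ)]^(1/4) = 208.6 K.
ΔF = −(S/4)Δα = −(810.0/4)×(+0.042) = -8.505 W/m².
The Planck feedback parameter is 4σT_e³ = 2.058 W/m²/K.
So ΔT₀ = -8.505/2.058 = -4.13 K.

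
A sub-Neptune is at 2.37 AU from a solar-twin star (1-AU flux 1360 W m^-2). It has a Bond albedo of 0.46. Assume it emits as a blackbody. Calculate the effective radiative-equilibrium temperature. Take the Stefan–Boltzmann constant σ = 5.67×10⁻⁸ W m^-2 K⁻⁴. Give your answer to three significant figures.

155 kelvin

By the inverse-square law, S = 1360/2.37² = 242.1 W m^-2.
Absorbed flux (global mean): S(1−α)/4 = 242.1·0.54/4 = 32.69 W m^-2.
In equilibrium σT⁴ equals this, so T = 155.0 K.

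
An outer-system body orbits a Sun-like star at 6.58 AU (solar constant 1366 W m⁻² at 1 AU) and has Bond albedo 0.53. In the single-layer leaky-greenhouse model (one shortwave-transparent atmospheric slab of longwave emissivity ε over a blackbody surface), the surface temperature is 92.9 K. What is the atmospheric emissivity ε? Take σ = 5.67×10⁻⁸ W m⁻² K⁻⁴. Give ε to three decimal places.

0.244

By the inverse-square law, S = 1366/6.58² = 31.55 W m⁻².
Effective temperature: T_e = [S(1−α)/(4σ)]^(1/4) = 89.92 K.
T_s⁴ = T_e⁴·2/(2−ε) → ε = 2 − 2(T_e/T_s)⁴ = 2 − 2·(89.92/92.9)⁴ = 0.2444.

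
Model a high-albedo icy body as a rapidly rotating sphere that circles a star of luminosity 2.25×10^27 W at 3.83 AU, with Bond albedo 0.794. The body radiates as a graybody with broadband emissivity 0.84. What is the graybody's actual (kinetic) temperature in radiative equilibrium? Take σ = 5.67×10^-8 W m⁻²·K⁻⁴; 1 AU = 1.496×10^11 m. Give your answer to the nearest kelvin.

d = 3.83 × 1.496×10^11 m = 5.730×10^11 m.
Flux at the orbit: S = L/(4πd²) = 2.25×10^27/(4π·(5.73×10^11)²) = 545.4 W m⁻².
Averaging over the sphere, the absorbed flux is S(1−α)/4 = 28.09 W m⁻².
Radiative balance εσT⁴ = 28.09 gives T = [28.09/(0.84·σ)]^(1/4) = 155.8 K.

156 kelvin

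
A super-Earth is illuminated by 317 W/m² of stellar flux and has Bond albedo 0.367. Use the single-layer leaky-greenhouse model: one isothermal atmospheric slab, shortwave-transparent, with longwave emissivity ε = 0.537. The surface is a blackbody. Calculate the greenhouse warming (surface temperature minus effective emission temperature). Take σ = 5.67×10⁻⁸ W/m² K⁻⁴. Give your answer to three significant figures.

At the top of the atmosphere, σT_e⁴ = S(1−α)/4 = 50.17 W/m², giving T_e = 172.5 K.
The surface balance (absorbed SW + ε·downward IR = σT_s⁴) with T_a⁴ = T_s⁴/2 reduces to T_s = T_e·[2/(2−ε)]^¼ = 186.5 K.
The atmosphere warms the surface by 14.02 K.

14.0 kelvin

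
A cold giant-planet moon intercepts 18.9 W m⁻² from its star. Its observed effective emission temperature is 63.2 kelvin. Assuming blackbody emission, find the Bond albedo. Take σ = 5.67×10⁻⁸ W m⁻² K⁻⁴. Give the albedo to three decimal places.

From σT⁴ = S(1−α)/4 we invert for α: 1−α = 4σT⁴/S.
σT⁴ = 0.9046 W m⁻², so 4σT⁴ = 3.618 W m⁻².
1−α = 3.618/18.90 = 0.1914, so α = 0.8086.

0.809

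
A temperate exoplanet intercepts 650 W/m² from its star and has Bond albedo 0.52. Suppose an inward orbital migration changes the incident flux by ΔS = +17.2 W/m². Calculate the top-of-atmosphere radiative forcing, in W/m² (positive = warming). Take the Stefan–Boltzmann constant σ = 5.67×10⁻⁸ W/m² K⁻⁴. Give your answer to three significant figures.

2.06 W/m²

TOA radiative forcing: ΔF = (1−α)ΔS/4 = 0.48·(+17.2)/4 = 2.064 W/m².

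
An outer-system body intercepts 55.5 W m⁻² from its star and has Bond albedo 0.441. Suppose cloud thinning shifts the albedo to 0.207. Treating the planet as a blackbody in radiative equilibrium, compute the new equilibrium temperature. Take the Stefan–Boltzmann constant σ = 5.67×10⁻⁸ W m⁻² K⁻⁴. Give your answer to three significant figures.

118 kelvin

With the new albedo, S(1−α₂)/4 = 11.00 W m⁻², so T₂ = 118.0 K.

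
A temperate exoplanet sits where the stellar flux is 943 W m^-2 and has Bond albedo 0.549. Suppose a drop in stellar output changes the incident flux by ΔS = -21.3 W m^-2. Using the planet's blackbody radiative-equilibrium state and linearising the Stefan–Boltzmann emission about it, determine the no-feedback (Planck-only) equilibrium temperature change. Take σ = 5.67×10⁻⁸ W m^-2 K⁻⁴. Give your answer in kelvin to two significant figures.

Reference equilibrium: T_e = [S(1−α)/(4σ)]^(1/4) = 208.1 K.
ΔF = Δ[S(1−α)]/4 = (1−0.549)·-21.3/4 = -2.402 W m^-2.
Linearising σT⁴ gives d(σT⁴)/dT = 4σT_e³ = 2.044 W m^-2 per K.
So ΔT₀ = -2.402/2.044 = -1.18 K.

-1.2 K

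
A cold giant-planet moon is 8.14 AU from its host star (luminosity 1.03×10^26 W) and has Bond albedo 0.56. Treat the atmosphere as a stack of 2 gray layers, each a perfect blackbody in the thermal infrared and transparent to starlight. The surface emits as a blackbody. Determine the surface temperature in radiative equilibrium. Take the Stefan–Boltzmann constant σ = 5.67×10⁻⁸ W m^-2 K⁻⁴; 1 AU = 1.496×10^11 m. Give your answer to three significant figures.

75.3 kelvin

d = 8.14 × 1.496×10^11 m = 1.218×10^12 m.
Spreading L over a sphere of radius d: S = 1.03×10^26/(4π·1.22×10^12²) = 5.527 W m^-2.
The effective emission temperature is T_e = [S(1−α)/(4σ)]^¼ = 57.22 K.
For an N-layer opaque stack, T_s⁴ = (N+1)T_e⁴, hence T_s = (3)^(1/4)×57.22 K = 75.31 K.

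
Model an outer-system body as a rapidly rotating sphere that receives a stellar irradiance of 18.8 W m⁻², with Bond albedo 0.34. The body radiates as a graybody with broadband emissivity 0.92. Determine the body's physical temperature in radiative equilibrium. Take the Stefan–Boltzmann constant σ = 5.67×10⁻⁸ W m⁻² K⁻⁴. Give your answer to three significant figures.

Averaging over the sphere, the absorbed flux is S(1−α)/4 = 3.102 W m⁻².
Radiative balance εσT⁴ = 3.102 gives T = [3.102/(0.92·σ)]^(1/4) = 87.81 K.

87.8 K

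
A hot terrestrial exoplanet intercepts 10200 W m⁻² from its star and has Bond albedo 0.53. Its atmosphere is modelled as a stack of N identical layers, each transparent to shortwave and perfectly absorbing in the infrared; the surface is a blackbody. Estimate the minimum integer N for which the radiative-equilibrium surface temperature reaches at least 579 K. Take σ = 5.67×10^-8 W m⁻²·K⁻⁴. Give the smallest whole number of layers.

5

The effective emission temperature is T_e = [S(1−α)/(4σ)]^¼ = 381.3 K.
T_s = (N+1)^(1/4)·T_e ≥ 579 K requires N+1 ≥ (T_s/T_e)⁴ = (579/381.3)⁴ = 5.317.
So N ≥ 4.317; the smallest integer is N = 5.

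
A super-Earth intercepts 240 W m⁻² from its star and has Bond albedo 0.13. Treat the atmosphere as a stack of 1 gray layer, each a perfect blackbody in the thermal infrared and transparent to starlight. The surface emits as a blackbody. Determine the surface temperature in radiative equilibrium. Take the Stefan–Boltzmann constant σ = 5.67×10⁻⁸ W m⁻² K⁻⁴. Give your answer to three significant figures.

OLR = S(1−α)/4 = 52.20 W m⁻²; the top layer radiates at T_e = 174.2 K.
With N = 1 opaque layers, T_s = (N+1)^(1/4)·T_e = 2^(1/4)·174.2 = 207.1 K.

207 kelvin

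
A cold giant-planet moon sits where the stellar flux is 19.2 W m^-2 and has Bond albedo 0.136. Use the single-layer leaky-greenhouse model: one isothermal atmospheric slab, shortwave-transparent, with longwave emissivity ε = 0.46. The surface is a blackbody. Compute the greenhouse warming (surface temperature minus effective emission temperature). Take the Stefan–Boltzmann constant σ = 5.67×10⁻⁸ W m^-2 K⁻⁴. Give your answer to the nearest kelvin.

6 K

At the top of the atmosphere, σT_e⁴ = S(1−α)/4 = 4.147 W m^-2, giving T_e = 92.48 K.
For a single slab of emissivity ε, T_s⁴ = 2T_e⁴/(2−ε); thus T_s = 92.48·(1.299)^(1/4) = 98.72 K.
The atmosphere warms the surface by 6.244 K.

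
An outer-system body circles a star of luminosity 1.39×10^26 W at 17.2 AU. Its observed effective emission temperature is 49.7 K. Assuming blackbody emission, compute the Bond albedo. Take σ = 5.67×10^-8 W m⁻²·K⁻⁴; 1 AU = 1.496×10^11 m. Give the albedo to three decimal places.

d = 17.2 × 1.496×10^11 m = 2.573×10^12 m.
S = L/(4πd²) = 1.671 W m⁻².
Rearranging the radiative balance, α = 1 − 4σT⁴/S.
σT⁴ = 0.3459 W m⁻², so 4σT⁴ = 1.384 W m⁻².
Hence α = 1 − 1.384/1.671 = 0.1717.

0.172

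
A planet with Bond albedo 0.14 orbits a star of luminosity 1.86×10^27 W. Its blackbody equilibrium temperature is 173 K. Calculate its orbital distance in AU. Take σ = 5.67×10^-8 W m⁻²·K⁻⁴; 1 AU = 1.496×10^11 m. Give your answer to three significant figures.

Energy balance gives S = 4σT⁴/(1−α) = 236.2 W m⁻².
From L = 4πd²S, d = √(1.86×10^27/(4π·236.2)) = 7.916×10^11 m = 5.291 AU.

5.29 AU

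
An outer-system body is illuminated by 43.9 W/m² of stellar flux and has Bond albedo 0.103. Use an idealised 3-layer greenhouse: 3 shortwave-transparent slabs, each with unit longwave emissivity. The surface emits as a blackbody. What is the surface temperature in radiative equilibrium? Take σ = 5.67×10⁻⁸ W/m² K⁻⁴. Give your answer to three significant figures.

OLR = S(1−α)/4 = 9.845 W/m²; the top layer radiates at T_e = 114.8 K.
With N = 3 opaque layers, T_s = (N+1)^(1/4)·T_e = 4^(1/4)·114.8 = 162.3 K.

162 kelvin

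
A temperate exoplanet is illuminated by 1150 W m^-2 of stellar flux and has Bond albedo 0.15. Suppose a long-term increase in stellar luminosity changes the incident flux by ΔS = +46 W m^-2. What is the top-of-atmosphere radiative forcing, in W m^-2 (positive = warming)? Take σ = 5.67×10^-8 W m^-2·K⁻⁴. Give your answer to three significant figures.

9.78 W m^-2

ΔF = Δ[S(1−α)]/4 = (1−0.15)·+46/4 = 9.775 W m^-2.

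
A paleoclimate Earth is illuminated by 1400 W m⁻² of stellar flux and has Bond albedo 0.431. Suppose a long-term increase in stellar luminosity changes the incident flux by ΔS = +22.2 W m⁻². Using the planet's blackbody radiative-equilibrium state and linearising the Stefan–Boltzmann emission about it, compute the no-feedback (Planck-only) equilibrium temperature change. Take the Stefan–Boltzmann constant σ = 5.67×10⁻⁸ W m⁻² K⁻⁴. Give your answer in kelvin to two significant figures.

0.97 K

The baseline emission temperature is T_e = 243.4 K.
TOA radiative forcing: ΔF = (1−α)ΔS/4 = 0.569·(+22.2)/4 = 3.158 W m⁻².
Planck response: λ_P = 4σT_e³ = 4·5.67×10⁻⁸·(243.4)³ = 3.272 W m⁻²/K.
ΔT₀ = ΔF/λ_P = 3.158/3.272 = 0.965 K.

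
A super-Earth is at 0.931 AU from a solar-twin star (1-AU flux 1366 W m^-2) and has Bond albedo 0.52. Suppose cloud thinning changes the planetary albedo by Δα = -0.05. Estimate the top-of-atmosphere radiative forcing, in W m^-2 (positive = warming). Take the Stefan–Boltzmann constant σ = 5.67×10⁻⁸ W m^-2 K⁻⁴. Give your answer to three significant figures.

19.7 W m^-2

Flux at the orbit: S = 1366/(0.931)² = 1576 W m^-2.
ΔF = −(S/4)Δα = −(1576/4)×(-0.05) = 19.70 W m^-2.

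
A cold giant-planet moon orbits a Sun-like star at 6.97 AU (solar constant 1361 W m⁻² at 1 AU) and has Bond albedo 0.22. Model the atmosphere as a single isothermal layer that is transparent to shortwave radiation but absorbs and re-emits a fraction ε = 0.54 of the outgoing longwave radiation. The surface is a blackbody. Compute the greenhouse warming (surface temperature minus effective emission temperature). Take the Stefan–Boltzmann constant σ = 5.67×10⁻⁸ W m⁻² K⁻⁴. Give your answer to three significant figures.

8.11 K

Irradiance scales as 1/d², so S = 1361 W m⁻² × (1/6.97)² = 28.02 W m⁻².
Effective emission temperature (TOA balance): σT_e⁴ = S(1−α)/4 = 5.463 W m⁻² → T_e = 99.07 K.
Surface balance with a leaky layer gives σT_s⁴ = σT_e⁴·2/(2−ε), so T_s = T_e·[2/(2−0.54)]^(1/4) = 107.2 K.
Greenhouse warming: T_s − T_e = 8.110 K.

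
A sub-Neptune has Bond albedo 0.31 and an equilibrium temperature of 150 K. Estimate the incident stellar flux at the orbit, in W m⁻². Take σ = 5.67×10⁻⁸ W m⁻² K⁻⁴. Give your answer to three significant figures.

From S(1−α)/4 = σT⁴: S = 4σT⁴/(1−α).
σT⁴ = 5.67×10⁻⁸·(150)⁴ = 28.70 W m⁻².
S = 4·28.70/0.69 = 166.4 W m⁻².

166 W m⁻²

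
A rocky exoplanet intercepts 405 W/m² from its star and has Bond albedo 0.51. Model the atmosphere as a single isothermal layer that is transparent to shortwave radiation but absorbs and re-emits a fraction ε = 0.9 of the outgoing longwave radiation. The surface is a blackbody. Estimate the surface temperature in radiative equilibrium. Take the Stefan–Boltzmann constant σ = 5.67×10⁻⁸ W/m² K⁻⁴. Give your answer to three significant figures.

200 K

Effective emission temperature (TOA balance): σT_e⁴ = S(1−α)/4 = 49.61 W/m² → T_e = 172.0 K.
For a single slab of emissivity ε, T_s⁴ = 2T_e⁴/(2−ε); thus T_s = 172.0·(1.818)^(1/4) = 199.7 K.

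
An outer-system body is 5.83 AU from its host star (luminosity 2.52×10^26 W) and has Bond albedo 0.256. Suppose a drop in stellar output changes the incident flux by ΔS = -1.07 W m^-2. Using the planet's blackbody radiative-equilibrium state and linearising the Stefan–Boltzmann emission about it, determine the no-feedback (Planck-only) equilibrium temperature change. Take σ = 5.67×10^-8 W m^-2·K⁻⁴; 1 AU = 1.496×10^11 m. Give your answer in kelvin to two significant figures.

-0.98 kelvin

Orbital distance: d = 5.83 AU = 8.722×10^11 m.
Flux at the orbit: S = L/(4πd²) = 2.52×10^26/(4π·(8.72×10^11)²) = 26.36 W m^-2.
The baseline emission temperature is T_e = 96.43 K.
ΔF = Δ[S(1−α)]/4 = (1−0.256)·-1.07/4 = -0.1990 W m^-2.
Linearising σT⁴ gives d(σT⁴)/dT = 4σT_e³ = 0.2034 W m^-2 per K.
Hence the no-feedback warming is ΔF/(4σT_e³) = -0.979 K.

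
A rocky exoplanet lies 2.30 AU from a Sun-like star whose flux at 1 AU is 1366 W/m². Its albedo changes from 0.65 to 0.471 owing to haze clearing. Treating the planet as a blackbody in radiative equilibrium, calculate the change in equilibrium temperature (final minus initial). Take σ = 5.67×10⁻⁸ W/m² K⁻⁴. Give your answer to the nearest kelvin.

15 K

Irradiance scales as 1/d², so S = 1366 W/m² × (1/2.30)² = 258.2 W/m².
Initial: T₁ = [S(1−0.65)/(4σ)]^(1/4) = 141.3 K.
Final:   T₂ = [S(1−0.471)/(4σ)]^(1/4) = 156.7 K.
Change: 156.7 − 141.3 = 15.37 K.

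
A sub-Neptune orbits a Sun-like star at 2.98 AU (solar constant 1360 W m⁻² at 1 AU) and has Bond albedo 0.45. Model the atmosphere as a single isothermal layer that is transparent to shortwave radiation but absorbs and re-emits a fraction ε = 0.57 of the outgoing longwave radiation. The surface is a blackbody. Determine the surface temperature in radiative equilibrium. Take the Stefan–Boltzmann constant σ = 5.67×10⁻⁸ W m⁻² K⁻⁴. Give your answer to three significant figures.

151 K

By the inverse-square law, S = 1360/2.98² = 153.1 W m⁻².
At the top of the atmosphere, σT_e⁴ = S(1−α)/4 = 21.06 W m⁻², giving T_e = 138.8 K.
The surface balance (absorbed SW + ε·downward IR = σT_s⁴) with T_a⁴ = T_s⁴/2 reduces to T_s = T_e·[2/(2−ε)]^¼ = 151.0 K.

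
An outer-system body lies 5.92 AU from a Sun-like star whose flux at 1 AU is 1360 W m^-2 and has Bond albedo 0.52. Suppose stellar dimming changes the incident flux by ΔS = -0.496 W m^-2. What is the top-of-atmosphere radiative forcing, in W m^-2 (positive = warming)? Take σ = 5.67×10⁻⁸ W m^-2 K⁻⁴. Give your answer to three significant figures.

Flux at the orbit: S = 1360/(5.92)² = 38.81 W m^-2.
TOA radiative forcing: ΔF = (1−α)ΔS/4 = 0.48·(-0.496)/4 = -0.05952 W m^-2.

-0.0595 W m^-2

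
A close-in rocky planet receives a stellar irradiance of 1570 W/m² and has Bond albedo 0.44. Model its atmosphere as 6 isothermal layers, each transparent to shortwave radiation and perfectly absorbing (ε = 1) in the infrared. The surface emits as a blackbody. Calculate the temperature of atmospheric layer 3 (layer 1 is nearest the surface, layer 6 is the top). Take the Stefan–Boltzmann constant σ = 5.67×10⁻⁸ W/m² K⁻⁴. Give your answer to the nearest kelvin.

353 kelvin

The effective emission temperature is T_e = [S(1−α)/(4σ)]^¼ = 249.5 K.
The net upward flux σT_e⁴ is constant between every pair of levels, so T_k⁴ = (N+1−k)T_e⁴.
With k = 3: T_3 = (6+1−3)^¼·249.5 K = 352.9 K.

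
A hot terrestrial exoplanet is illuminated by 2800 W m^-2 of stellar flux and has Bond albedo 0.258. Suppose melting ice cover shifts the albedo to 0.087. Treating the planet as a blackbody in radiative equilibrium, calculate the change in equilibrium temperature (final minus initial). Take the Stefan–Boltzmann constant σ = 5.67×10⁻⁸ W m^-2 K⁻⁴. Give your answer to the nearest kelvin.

Initial: T₁ = [S(1−0.258)/(4σ)]^(1/4) = 309.4 K.
With α = 0.087, T₂ = 325.8 K.
Change: 325.8 − 309.4 = 16.46 K.

16 K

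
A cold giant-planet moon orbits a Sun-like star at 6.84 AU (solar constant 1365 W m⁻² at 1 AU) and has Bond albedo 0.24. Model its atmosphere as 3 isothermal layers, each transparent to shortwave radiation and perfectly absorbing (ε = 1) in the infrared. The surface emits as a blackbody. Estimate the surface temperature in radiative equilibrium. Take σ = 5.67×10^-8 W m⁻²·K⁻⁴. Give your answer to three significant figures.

Flux at the orbit: S = 1365/(6.84)² = 29.18 W m⁻².
OLR = S(1−α)/4 = 5.543 W m⁻²; the top layer radiates at T_e = 99.44 K.
With N = 3 opaque layers, T_s = (N+1)^(1/4)·T_e = 4^(1/4)·99.44 = 140.6 K.

141 K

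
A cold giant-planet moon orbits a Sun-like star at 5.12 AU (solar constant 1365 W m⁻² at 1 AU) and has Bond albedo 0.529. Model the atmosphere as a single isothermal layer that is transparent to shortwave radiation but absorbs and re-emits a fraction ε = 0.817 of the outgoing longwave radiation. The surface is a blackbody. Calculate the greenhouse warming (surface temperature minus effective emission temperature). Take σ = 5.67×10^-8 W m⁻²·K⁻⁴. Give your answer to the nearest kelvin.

14 kelvin

Irradiance scales as 1/d², so S = 1365 W m⁻² × (1/5.12)² = 52.07 W m⁻².
At the top of the atmosphere, σT_e⁴ = S(1−α)/4 = 6.131 W m⁻², giving T_e = 102.0 K.
The surface balance (absorbed SW + ε·downward IR = σT_s⁴) with T_a⁴ = T_s⁴/2 reduces to T_s = T_e·[2/(2−ε)]^¼ = 116.3 K.
T_s − T_e = 116.3 − 102.0 = 14.30 K.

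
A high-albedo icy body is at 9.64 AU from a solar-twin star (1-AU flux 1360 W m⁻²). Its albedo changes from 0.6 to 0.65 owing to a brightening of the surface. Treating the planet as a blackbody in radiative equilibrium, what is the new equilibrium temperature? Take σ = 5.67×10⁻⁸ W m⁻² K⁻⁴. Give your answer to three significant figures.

Flux at the orbit: S = 1360/(9.64)² = 14.63 W m⁻².
T₂ = [S(1−α₂)/(4σ)]^(1/4) = [14.63·0.35/(4σ)]^(1/4) = 68.94 K.

68.9 K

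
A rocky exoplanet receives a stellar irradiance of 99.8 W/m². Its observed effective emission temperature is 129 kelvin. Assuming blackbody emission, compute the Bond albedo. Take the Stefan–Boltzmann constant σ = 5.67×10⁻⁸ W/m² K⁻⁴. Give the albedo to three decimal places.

Rearranging the radiative balance, α = 1 − 4σT⁴/S.
4σT⁴ = 4·5.67×10⁻⁸·(129)⁴ = 62.81 W/m².
1−α = 62.81/99.80 = 0.6293, so α = 0.3707.

0.371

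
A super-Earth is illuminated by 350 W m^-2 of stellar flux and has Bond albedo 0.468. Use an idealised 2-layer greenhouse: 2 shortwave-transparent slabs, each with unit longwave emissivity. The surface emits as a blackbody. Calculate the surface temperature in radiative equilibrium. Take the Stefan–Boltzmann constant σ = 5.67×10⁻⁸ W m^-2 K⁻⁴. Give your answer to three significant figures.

223 kelvin

OLR = S(1−α)/4 = 46.55 W m^-2; the top layer radiates at T_e = 169.3 K.
With N = 2 opaque layers, T_s = (N+1)^(1/4)·T_e = 3^(1/4)·169.3 = 222.8 K.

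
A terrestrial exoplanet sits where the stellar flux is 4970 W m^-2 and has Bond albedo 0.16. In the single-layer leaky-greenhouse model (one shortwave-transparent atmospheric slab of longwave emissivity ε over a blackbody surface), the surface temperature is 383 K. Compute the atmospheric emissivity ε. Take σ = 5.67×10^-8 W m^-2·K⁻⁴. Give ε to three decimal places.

0.289

TOA balance gives T_e = 368.3 K.
Since (2−ε)/2 = (T_e/T_s)⁴ = 0.8555, ε = 0.2891.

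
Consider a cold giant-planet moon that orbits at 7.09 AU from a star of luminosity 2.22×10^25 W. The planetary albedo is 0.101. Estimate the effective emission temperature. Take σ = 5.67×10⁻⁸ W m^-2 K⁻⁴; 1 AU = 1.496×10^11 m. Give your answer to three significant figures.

Orbital distance: d = 7.09 AU = 1.061×10^12 m.
Spreading L over a sphere of radius d: S = 2.22×10^25/(4π·1.06×10^12²) = 1.570 W m^-2.
Absorbed flux (global mean): S(1−α)/4 = 1.570·0.899/4 = 0.3529 W m^-2.
Balancing against σT⁴: T = (0.3529/5.67×10⁻⁸)^(1/4) = 49.95 K.

49.9 K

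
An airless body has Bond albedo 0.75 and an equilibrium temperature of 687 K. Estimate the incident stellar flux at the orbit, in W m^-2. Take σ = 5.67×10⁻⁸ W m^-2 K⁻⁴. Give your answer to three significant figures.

2.02×10^5 W m^-2

From S(1−α)/4 = σT⁴: S = 4σT⁴/(1−α).
The emitted flux is σT⁴ = 12630 W m^-2.
S = 4·12630/0.25 = 2.021×10^5 W m^-2.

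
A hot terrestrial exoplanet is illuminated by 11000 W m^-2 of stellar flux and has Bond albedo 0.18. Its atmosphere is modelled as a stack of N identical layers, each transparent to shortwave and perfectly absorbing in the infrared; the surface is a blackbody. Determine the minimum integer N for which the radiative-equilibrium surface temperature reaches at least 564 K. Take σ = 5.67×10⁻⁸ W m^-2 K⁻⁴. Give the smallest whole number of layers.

2

The effective emission temperature is T_e = [S(1−α)/(4σ)]^¼ = 446.6 K.
T_s = (N+1)^(1/4)·T_e ≥ 564 K requires N+1 ≥ (T_s/T_e)⁴ = (564/446.6)⁴ = 2.544.
So N ≥ 1.544; the smallest integer is N = 2.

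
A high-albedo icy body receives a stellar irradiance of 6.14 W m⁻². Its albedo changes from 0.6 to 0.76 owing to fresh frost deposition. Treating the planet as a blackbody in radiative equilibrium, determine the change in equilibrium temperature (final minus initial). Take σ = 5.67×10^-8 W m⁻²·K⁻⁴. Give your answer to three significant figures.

-6.88 kelvin

Before: T₁ = [6.140·0.4/(4σ)]^(1/4) = 57.36 K.
Final:   T₂ = [S(1−0.76)/(4σ)]^(1/4) = 50.49 K.
ΔT = T₂ − T₁ = -6.877 K.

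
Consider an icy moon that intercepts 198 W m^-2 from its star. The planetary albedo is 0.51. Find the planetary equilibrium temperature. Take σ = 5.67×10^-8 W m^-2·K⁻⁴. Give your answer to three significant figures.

144 K

Absorbed flux (global mean): S(1−α)/4 = 198.0·0.49/4 = 24.25 W m^-2.
Set σT⁴ = 24.25 → T = (24.25/σ)^(1/4) = 143.8 K.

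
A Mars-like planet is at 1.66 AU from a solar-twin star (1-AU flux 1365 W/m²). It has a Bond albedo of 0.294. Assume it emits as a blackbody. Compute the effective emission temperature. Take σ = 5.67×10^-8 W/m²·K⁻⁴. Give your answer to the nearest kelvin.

198 kelvin

Irradiance scales as 1/d², so S = 1365 W/m² × (1/1.66)² = 495.4 W/m².
Averaging over the sphere, the absorbed flux is S(1−α)/4 = 87.43 W/m².
Set σT⁴ = 87.43 → T = (87.43/σ)^(1/4) = 198.2 K.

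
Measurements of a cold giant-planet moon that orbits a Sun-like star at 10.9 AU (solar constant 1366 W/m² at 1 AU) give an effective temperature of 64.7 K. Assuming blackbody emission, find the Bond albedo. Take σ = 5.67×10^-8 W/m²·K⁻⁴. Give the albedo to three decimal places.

0.654

By the inverse-square law, S = 1366/10.9² = 11.50 W/m².
Rearranging the radiative balance, α = 1 − 4σT⁴/S.
4σT⁴ = 4·5.67×10⁻⁸·(64.7)⁴ = 3.974 W/m².
1−α = 3.974/11.50 = 0.3457, so α = 0.6543.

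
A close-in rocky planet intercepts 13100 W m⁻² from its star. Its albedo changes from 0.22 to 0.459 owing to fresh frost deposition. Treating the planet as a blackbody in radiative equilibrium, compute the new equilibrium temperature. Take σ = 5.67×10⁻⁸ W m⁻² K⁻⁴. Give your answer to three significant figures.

420 K

With the new albedo, S(1−α₂)/4 = 1772 W m⁻², so T₂ = 420.4 K.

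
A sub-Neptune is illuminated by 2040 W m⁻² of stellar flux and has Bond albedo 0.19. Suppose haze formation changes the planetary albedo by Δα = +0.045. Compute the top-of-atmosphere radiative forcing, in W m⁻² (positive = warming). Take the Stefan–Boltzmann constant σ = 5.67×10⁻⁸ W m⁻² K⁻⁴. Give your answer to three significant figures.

TOA radiative forcing: ΔF = −S·Δα/4 = −2040·(+0.045)/4 = -22.95 W m⁻².

-22.9 W m⁻²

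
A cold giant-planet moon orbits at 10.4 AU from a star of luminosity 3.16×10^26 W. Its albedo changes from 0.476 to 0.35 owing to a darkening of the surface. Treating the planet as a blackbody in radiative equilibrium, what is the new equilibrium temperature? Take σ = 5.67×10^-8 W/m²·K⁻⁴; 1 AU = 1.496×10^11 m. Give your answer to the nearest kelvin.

74 kelvin

Orbital distance: d = 10.4 AU = 1.556×10^12 m.
Spreading L over a sphere of radius d: S = 3.16×10^26/(4π·1.56×10^12²) = 10.39 W/m².
T₂ = [S(1−α₂)/(4σ)]^(1/4) = [10.39·0.65/(4σ)]^(1/4) = 73.87 K.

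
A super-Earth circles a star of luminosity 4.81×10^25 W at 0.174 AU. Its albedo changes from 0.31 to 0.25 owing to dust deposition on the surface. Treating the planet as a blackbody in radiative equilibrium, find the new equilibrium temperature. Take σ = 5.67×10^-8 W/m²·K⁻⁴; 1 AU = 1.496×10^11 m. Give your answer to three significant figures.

370 kelvin

Orbital distance: d = 0.174 AU = 2.603×10^10 m.
Spreading L over a sphere of radius d: S = 4.81×10^25/(4π·2.60×10^10²) = 5649 W/m².
With the new albedo, S(1−α₂)/4 = 1059 W/m², so T₂ = 369.7 K.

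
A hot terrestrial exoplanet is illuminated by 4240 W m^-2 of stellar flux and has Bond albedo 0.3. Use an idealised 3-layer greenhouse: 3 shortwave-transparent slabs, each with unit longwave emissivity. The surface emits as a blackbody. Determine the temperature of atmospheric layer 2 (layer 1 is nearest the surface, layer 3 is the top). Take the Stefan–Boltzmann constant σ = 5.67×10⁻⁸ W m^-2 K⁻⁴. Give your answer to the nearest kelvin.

The effective emission temperature is T_e = [S(1−α)/(4σ)]^¼ = 338.2 K.
The net upward flux σT_e⁴ is constant between every pair of levels, so T_k⁴ = (N+1−k)T_e⁴.
T_2 = (2)^(1/4)·338.2 = 402.2 K.

402 kelvin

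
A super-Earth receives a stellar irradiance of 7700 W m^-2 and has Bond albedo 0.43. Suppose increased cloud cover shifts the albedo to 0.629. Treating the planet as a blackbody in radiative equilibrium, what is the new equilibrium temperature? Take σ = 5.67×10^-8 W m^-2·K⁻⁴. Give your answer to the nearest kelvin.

New equilibrium: T₂ = [(1−0.629)·7700/(4σ)]^(1/4) = 335.0 K.

335 K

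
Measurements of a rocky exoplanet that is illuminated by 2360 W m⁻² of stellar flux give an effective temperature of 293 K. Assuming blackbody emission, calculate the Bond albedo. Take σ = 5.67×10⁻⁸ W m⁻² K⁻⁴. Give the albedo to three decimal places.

0.292

Rearranging the radiative balance, α = 1 − 4σT⁴/S.
4σT⁴ = 4·5.67×10⁻⁸·(293)⁴ = 1672 W m⁻².
Hence α = 1 − 1672/2360 = 0.2917.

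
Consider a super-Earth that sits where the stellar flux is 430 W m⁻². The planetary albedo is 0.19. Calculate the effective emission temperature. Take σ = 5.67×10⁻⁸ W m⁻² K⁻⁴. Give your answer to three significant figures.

The planet absorbs (1−α)S over its disc πR² and re-emits over 4πR², so the mean absorbed flux is (1−0.19)·430.0/4 = 87.08 W m⁻².
Set σT⁴ = 87.08 → T = (87.08/σ)^(1/4) = 198.0 K.

198 kelvin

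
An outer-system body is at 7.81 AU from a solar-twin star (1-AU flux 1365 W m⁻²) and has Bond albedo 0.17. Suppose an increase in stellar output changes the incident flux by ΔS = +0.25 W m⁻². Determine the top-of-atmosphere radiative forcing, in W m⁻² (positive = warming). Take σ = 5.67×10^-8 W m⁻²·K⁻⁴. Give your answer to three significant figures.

Irradiance scales as 1/d², so S = 1365 W m⁻² × (1/7.81)² = 22.38 W m⁻².
ΔF = Δ[S(1−α)]/4 = (1−0.17)·+0.25/4 = 0.05187 W m⁻².

0.0519 W m⁻²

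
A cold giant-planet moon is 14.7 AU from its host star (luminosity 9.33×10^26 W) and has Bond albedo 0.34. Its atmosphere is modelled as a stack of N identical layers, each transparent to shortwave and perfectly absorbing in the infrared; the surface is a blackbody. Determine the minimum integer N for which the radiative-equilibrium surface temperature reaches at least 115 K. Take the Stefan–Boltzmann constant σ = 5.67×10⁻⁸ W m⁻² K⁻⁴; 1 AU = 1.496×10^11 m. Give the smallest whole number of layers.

Orbital distance: d = 14.7 AU = 2.199×10^12 m.
S = L/(4πd²) = 15.35 W m⁻².
Top-of-atmosphere balance: σT_e⁴ = S(1−α)/4 = 2.533 W m⁻² → T_e = 81.76 K.
Since T_s⁴ = (N+1)T_e⁴, we need N ≥ (T_s/T_e)⁴ − 1 = 2.915.
So N ≥ 2.915; the smallest integer is N = 3.

3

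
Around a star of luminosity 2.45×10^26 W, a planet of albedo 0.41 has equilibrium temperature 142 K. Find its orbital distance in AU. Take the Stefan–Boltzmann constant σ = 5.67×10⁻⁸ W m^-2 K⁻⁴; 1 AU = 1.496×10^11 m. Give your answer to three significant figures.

The flux needed for this T is 4σT⁴/(1−0.41) = 156.3 W m^-2.
S = L/(4πd²) → d = √(L/4πS) = √(2.45×10^26/(4π·156.3)) = 3.532×10^11 m = 2.361 AU.

2.36 AU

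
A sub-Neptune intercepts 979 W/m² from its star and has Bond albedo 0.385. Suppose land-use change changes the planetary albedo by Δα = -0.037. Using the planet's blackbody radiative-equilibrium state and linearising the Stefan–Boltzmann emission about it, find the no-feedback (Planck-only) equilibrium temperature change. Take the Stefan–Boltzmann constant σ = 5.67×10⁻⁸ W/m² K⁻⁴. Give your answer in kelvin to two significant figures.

Unperturbed T_e = [979.0·(1−0.385)/(4σ)]^¼ = 227.0 K.
ΔF = −(S/4)Δα = −(979.0/4)×(-0.037) = 9.056 W/m².
Planck response: λ_P = 4σT_e³ = 4·5.67×10⁻⁸·(227.0)³ = 2.652 W/m²/K.
So ΔT₀ = 9.056/2.652 = 3.41 K.

3.4 kelvin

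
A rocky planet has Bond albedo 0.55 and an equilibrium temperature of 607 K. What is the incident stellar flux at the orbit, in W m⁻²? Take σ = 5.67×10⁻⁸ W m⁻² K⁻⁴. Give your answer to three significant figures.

68400 W m⁻²

From S(1−α)/4 = σT⁴: S = 4σT⁴/(1−α).
The emitted flux is σT⁴ = 7697 W m⁻².
S = 4·7697/0.45 = 68420 W m⁻².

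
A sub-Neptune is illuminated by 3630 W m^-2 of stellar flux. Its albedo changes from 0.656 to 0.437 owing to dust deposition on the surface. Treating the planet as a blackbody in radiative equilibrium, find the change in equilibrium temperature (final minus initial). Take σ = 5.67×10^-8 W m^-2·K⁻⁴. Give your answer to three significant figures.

Initial: T₁ = [S(1−0.656)/(4σ)]^(1/4) = 272.4 K.
Final:   T₂ = [S(1−0.437)/(4σ)]^(1/4) = 308.1 K.
Change: 308.1 − 272.4 = 35.70 K.

35.7 kelvin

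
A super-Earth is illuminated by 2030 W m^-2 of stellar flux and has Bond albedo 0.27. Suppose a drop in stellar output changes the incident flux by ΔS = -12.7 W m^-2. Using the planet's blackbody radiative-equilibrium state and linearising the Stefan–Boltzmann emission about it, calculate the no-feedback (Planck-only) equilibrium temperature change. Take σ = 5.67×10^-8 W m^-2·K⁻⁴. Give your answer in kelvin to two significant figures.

-0.44 K

Reference equilibrium: T_e = [S(1−α)/(4σ)]^(1/4) = 284.3 K.
ΔF = Δ[S(1−α)]/4 = (1−0.27)·-12.7/4 = -2.318 W m^-2.
Linearising σT⁴ gives d(σT⁴)/dT = 4σT_e³ = 5.212 W m^-2 per K.
ΔT₀ = ΔF/λ_P = -2.318/5.212 = -0.445 K.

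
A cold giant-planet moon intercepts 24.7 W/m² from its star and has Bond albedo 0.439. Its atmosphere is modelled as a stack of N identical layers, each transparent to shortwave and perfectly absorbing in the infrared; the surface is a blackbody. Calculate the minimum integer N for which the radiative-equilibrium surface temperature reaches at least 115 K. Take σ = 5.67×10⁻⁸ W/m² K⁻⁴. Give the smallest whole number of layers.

2

The effective emission temperature is T_e = [S(1−α)/(4σ)]^¼ = 88.41 K.
Need (N+1)T_e⁴ ≥ T_s⁴, i.e. N+1 ≥ (115/88.41)⁴ = 2.863.
The minimum whole number is N = 2.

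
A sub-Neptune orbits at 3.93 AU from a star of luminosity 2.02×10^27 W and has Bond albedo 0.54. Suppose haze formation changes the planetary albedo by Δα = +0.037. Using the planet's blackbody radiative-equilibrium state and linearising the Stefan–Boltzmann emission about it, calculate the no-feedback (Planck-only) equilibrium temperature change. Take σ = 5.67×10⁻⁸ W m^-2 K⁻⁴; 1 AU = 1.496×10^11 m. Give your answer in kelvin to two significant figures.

Orbital distance: d = 3.93 AU = 5.879×10^11 m.
Flux at the orbit: S = L/(4πd²) = 2.02×10^27/(4π·(5.88×10^11)²) = 465.0 W m^-2.
Unperturbed T_e = [465.0·(1−0.54)/(4σ)]^¼ = 175.2 K.
TOA radiative forcing: ΔF = −S·Δα/4 = −465.0·(+0.037)/4 = -4.302 W m^-2.
The Planck feedback parameter is 4σT_e³ = 1.221 W m^-2/K.
ΔT₀ = ΔF/λ_P = -4.302/1.221 = -3.52 K.

-3.5 K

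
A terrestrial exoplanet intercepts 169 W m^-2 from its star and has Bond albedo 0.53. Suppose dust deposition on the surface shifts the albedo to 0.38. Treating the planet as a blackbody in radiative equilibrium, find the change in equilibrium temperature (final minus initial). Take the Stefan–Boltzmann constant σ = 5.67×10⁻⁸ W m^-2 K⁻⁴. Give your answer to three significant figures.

With α = 0.53, T₁ = 136.8 K.
Final:   T₂ = [S(1−0.38)/(4σ)]^(1/4) = 146.6 K.
Change: 146.6 − 136.8 = 9.809 K.

9.81 K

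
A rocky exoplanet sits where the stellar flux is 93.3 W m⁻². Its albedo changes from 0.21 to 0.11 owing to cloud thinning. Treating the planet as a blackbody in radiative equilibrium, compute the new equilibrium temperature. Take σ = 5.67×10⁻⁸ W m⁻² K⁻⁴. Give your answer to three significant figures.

New equilibrium: T₂ = [(1−0.11)·93.30/(4σ)]^(1/4) = 138.3 K.

138 K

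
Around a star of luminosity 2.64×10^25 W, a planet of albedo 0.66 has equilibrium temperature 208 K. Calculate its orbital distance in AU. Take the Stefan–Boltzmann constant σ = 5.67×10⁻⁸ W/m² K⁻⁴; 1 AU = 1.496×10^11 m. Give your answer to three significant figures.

Required flux: S = 4σT⁴/(1−α) = 1249 W/m².
Then d = [L/(4πS)]^(1/2) = 4.102×10^10 m, i.e. 0.2742 AU.

0.274 AU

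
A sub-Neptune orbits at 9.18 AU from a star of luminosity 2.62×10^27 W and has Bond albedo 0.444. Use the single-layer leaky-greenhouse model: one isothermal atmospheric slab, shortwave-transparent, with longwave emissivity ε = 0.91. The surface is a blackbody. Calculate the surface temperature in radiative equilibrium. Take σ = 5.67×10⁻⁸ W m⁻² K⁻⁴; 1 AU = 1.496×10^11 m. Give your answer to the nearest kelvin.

Orbital distance: d = 9.18 AU = 1.373×10^12 m.
Flux at the orbit: S = L/(4πd²) = 2.62×10^27/(4π·(1.37×10^12)²) = 110.5 W m⁻².
The planet radiates to space at T_e = [S(1−α)/(4σ)]^(1/4) = 128.3 K.
For a single slab of emissivity ε, T_s⁴ = 2T_e⁴/(2−ε); thus T_s = 128.3·(1.835)^(1/4) = 149.3 K.

149 kelvin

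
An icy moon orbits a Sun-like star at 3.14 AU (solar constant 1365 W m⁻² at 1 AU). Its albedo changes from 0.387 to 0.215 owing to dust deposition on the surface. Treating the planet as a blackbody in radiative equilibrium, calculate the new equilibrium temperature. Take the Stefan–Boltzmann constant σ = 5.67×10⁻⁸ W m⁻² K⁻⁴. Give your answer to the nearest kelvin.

148 K

By the inverse-square law, S = 1365/3.14² = 138.4 W m⁻².
With the new albedo, S(1−α₂)/4 = 27.17 W m⁻², so T₂ = 148.0 K.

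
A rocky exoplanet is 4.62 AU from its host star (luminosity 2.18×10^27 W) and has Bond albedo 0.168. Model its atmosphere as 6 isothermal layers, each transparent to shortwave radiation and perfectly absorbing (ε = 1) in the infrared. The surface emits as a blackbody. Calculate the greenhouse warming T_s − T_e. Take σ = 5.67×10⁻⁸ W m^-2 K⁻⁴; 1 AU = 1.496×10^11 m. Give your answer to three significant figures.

Orbital distance: d = 4.62 AU = 6.912×10^11 m.
S = L/(4πd²) = 363.2 W m^-2.
Top-of-atmosphere balance: σT_e⁴ = S(1−α)/4 = 75.54 W m^-2 → T_e = 191.0 K.
Surface: T_s = (7)^¼·T_e = 310.8 K.
So the greenhouse effect raises the surface by 310.8 − 191.0 = 119.7 K.

120 K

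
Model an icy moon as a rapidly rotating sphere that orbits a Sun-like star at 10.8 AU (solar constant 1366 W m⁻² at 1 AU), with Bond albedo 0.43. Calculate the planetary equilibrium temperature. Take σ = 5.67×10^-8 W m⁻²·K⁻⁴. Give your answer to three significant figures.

73.7 K

Irradiance scales as 1/d², so S = 1366 W m⁻² × (1/10.8)² = 11.71 W m⁻².
Averaging over the sphere, the absorbed flux is S(1−α)/4 = 1.669 W m⁻².
Balancing against σT⁴: T = (1.669/5.67×10⁻⁸)^(1/4) = 73.66 K.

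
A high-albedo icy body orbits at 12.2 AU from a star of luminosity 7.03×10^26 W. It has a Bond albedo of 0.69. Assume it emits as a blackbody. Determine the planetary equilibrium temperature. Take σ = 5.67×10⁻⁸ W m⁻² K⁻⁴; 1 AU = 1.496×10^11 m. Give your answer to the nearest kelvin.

d = 12.2 × 1.496×10^11 m = 1.825×10^12 m.
Flux at the orbit: S = L/(4πd²) = 7.03×10^26/(4π·(1.83×10^12)²) = 16.79 W m⁻².
Averaging over the sphere, the absorbed flux is S(1−α)/4 = 1.302 W m⁻².
Set σT⁴ = 1.302 → T = (1.302/σ)^(1/4) = 69.22 K.

69 K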